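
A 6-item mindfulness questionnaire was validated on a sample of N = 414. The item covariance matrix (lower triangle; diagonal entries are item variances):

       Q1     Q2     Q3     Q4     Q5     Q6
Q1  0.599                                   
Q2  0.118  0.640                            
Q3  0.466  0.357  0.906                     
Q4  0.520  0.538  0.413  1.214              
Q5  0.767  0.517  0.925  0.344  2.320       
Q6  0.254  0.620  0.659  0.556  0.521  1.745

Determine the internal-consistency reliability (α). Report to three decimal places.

ΣVar(i) = 0.599 + 0.640 + 0.906 + 1.214 + 2.320 + 1.745 = 7.424
Sum of the distinct covariances = 7.575
total variance = 7.424 + 2 × 7.575 = 22.574
α = (k/(k−1))·(1 − ΣVar(i)/total variance) = (6/5)·(1 − 7.424/22.574) = 0.805

α = 0.805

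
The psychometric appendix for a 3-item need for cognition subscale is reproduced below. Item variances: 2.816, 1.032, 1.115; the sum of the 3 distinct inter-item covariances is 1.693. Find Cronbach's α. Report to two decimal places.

Σσ²ᵢ = 2.816 + 1.032 + 1.115 = 4.963
Sum of distinct covariances = 1.693
σ²_total = Σσ²ᵢ + 2·Σcov = 4.963 + 2 × 1.693 = 8.349
α = (3/2)·(1 − 4.963/8.349) = 0.61

α = 0.61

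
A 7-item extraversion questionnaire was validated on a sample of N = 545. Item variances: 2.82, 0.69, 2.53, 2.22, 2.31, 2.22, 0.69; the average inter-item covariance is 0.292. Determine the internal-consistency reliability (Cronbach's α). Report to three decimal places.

Σσ²ᵢ = 2.82 + 0.69 + 2.53 + 2.22 + 2.31 + 2.22 + 0.69 = 13.48
Sum of the 21 distinct covariances = 21 × 0.292 = 6.132
total variance = Σσ²ᵢ + 2·Σcov = 13.48 + 2 × 6.132 = 25.744
α = (7/6)·(1 − 13.48/25.744) = 0.556

Cronbach's α = 0.556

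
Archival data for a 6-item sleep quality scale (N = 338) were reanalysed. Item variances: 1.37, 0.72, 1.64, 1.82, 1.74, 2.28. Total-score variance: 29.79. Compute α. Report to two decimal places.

α = 0.81

ΣVar(i) = 1.37 + 0.72 + 1.64 + 1.82 + 1.74 + 2.28 = 9.57
α = (k/(k−1))·(1 − ΣVar(i)/Var(T)) = (6/5)·(1 − 9.57/29.79) = 0.81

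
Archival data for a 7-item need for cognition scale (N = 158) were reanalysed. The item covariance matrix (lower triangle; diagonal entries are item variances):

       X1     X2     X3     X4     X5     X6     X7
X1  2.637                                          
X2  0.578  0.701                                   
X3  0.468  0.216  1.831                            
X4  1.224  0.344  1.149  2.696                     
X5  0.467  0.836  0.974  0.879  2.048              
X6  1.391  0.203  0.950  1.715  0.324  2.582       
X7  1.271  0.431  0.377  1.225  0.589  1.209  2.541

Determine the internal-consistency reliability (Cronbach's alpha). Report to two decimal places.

ΣVar(i) = 2.637 + 0.701 + 1.831 + 2.696 + 2.048 + 2.582 + 2.541 = 15.036
Σ_{i<j} σ_ij = 16.820
σ²_total = 15.036 + 2 × 16.820 = 48.676
α = (k/(k−1))·(1 − ΣVar(i)/σ²_total) = (7/6)·(1 − 15.036/48.676) = 0.81

α = 0.81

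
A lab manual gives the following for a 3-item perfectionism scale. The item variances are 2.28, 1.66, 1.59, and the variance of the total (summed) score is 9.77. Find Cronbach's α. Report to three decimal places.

Cronbach's α = 0.651

sum of item variances = 2.28 + 1.66 + 1.59 = 5.53
α = (k/(k−1))·(1 − sum of item variances/σ²_T) = (3/2)·(1 − 5.53/9.77) = 0.651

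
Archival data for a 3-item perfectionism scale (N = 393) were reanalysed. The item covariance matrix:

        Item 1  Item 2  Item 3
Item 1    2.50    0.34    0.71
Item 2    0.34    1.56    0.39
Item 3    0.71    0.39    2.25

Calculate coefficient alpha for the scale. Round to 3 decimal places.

Σσ²ᵢ = 2.50 + 1.56 + 2.25 = 6.31
Σ_{i<j} σ_ij = 1.44
σ²_T = 6.31 + 2 × 1.44 = 9.19
α = (k/(k−1))·(1 − Σσ²ᵢ/σ²_T) = (3/2)·(1 − 6.31/9.19) = 0.470

coefficient alpha = 0.470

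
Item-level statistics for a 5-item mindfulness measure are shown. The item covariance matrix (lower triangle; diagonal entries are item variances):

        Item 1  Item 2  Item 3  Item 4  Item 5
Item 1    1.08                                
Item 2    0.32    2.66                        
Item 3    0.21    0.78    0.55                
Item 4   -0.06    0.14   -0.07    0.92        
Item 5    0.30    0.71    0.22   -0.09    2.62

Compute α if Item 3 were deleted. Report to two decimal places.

Remaining items: Item 1, Item 2, Item 4, Item 5 (k = 4).
sum of item variances = 1.08 + 2.66 + 0.92 + 2.62 = 7.28
Var(T) = 7.28 + 2 × 1.32 = 9.92
α (item deleted) = (4/3)·(1 − 7.28/9.92) = 0.35

α = 0.35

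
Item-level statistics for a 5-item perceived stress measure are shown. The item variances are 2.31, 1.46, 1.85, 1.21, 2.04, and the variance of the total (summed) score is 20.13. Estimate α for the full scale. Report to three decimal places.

α = 0.699

ΣVar(i) = 2.31 + 1.46 + 1.85 + 1.21 + 2.04 = 8.87
α = (k/(k−1))·(1 − ΣVar(i)/Var(T)) = (5/4)·(1 − 8.87/20.13) = 0.699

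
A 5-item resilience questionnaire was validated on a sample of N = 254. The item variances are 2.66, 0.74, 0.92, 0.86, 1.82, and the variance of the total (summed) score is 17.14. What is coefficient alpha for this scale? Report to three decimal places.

coefficient alpha = 0.739

ΣVar(i) = 2.66 + 0.74 + 0.92 + 0.86 + 1.82 = 7.00
α = (k/(k−1))·(1 − ΣVar(i)/σ²_total) = (5/4)·(1 − 7.00/17.14) = 0.739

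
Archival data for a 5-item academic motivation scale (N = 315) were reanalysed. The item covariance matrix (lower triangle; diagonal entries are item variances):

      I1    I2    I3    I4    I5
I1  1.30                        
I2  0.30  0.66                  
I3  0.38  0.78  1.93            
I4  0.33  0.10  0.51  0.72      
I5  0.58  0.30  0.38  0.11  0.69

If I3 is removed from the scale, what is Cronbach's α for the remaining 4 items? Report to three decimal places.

Cronbach's α = 0.674

Remaining items: I1, I2, I4, I5 (k = 4).
sum of item variances = 1.30 + 0.66 + 0.72 + 0.69 = 3.37
σ²_T = 3.37 + 2 × 1.72 = 6.81
α (item deleted) = (4/3)·(1 − 3.37/6.81) = 0.674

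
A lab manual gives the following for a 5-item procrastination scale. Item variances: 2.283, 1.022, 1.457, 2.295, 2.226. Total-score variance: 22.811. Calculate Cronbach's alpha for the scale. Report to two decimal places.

Σσᵢ² = 2.283 + 1.022 + 1.457 + 2.295 + 2.226 = 9.283
α = (k/(k−1))·(1 − Σσᵢ²/σ²_T) = (5/4)·(1 − 9.283/22.811) = 0.74

α = 0.74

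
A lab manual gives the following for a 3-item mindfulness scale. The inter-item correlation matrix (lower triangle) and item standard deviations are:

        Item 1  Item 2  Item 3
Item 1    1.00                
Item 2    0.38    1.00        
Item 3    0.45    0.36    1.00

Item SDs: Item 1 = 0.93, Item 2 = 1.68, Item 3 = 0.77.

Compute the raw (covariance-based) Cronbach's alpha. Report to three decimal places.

α = 0.588

Σσ²ᵢ = 0.93² + 1.68² + 0.77² = 4.2802
Covariances σ_ij = r_ij · s_i · s_j:
  σ(Item 1,Item 2) = 0.38 × 0.93 × 1.68 = 0.5937
  σ(Item 1,Item 3) = 0.45 × 0.93 × 0.77 = 0.3222
  σ(Item 2,Item 3) = 0.36 × 1.68 × 0.77 = 0.4657
σ²_T = Σσ²ᵢ + 2·Σσ_ij = 4.2802 + 2 × 1.3816 = 7.0434
α = (3/2)·(1 − 4.2802/7.0434) = 0.588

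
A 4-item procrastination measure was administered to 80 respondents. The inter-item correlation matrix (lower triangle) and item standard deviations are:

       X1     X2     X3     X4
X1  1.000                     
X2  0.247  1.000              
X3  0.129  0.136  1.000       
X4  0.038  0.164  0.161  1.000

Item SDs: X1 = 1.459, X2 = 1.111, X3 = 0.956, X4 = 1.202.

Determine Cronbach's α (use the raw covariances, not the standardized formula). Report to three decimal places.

α = 0.393

Σσ²ᵢ = 1.459² + 1.111² + 0.956² + 1.202² = 5.7217
Covariances σ_ij = r_ij · s_i · s_j:
  σ(X1,X2) = 0.247 × 1.459 × 1.111 = 0.4004
  σ(X1,X3) = 0.129 × 1.459 × 0.956 = 0.1799
  σ(X1,X4) = 0.038 × 1.459 × 1.202 = 0.0666
  σ(X2,X3) = 0.136 × 1.111 × 0.956 = 0.1444
  σ(X2,X4) = 0.164 × 1.111 × 1.202 = 0.2190
  σ(X3,X4) = 0.161 × 0.956 × 1.202 = 0.1850
σ²_T = Σσ²ᵢ + 2·Σσ_ij = 5.7217 + 2 × 1.1953 = 8.1123
α = (4/3)·(1 − 5.7217/8.1123) = 0.393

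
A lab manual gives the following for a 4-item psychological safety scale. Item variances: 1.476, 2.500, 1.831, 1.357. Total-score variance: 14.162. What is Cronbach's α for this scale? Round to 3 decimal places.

Σσᵢ² = 1.476 + 2.500 + 1.831 + 1.357 = 7.164
α = (k/(k−1))·(1 − Σσᵢ²/total variance) = (4/3)·(1 − 7.164/14.162) = 0.659

α = 0.659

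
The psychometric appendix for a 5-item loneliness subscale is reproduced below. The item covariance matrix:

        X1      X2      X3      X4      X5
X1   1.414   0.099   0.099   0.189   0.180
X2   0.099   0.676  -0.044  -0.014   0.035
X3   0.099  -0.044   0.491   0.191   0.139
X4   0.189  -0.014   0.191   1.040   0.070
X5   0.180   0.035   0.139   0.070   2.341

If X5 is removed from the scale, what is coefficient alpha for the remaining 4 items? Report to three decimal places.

α = 0.298

Remaining items: X1, X2, X3, X4 (k = 4).
ΣVar(i) = 1.414 + 0.676 + 0.491 + 1.040 = 3.621
σ²_total = 3.621 + 2 × 0.520 = 4.661
α (item deleted) = (4/3)·(1 − 3.621/4.661) = 0.298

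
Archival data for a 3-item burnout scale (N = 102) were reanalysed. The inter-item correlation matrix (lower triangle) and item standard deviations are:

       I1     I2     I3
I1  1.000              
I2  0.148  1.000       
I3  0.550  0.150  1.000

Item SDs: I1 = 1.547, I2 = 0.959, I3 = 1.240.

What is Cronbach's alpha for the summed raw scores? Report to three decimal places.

Σσ²ᵢ = 1.547² + 0.959² + 1.240² = 4.8505
Covariances σ_ij = r_ij · s_i · s_j:
  σ(I1,I2) = 0.148 × 1.547 × 0.959 = 0.2196
  σ(I1,I3) = 0.550 × 1.547 × 1.240 = 1.0551
  σ(I2,I3) = 0.150 × 0.959 × 1.240 = 0.1784
σ²_T = Σσ²ᵢ + 2·Σσ_ij = 4.8505 + 2 × 1.4531 = 7.7567
α = (3/2)·(1 − 4.8505/7.7567) = 0.562

Cronbach's alpha = 0.562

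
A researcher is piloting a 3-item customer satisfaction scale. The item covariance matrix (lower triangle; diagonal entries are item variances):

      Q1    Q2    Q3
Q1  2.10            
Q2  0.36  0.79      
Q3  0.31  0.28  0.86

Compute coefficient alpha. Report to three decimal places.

α = 0.504

Σσ²ᵢ = 2.10 + 0.79 + 0.86 = 3.75
Sum of off-diagonal covariances = 0.95
Var(T) = 3.75 + 2 × 0.95 = 5.65
α = (k/(k−1))·(1 − Σσ²ᵢ/Var(T)) = (3/2)·(1 − 3.75/5.65) = 0.504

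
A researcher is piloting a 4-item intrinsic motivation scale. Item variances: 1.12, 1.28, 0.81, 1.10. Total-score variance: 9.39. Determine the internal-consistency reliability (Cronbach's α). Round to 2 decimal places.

α = 0.72

sum of item variances = 1.12 + 1.28 + 0.81 + 1.10 = 4.31
α = (k/(k−1))·(1 − sum of item variances/σ²_T) = (4/3)·(1 − 4.31/9.39) = 0.72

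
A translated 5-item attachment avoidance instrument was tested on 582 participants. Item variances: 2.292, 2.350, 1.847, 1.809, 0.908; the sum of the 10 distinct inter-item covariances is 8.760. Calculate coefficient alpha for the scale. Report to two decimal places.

sum of item variances = 2.292 + 2.350 + 1.847 + 1.809 + 0.908 = 9.206
Sum of distinct covariances = 8.760
Var(T) = sum of item variances + 2·Σcov = 9.206 + 2 × 8.760 = 26.726
α = (5/4)·(1 − 9.206/26.726) = 0.82

coefficient alpha = 0.82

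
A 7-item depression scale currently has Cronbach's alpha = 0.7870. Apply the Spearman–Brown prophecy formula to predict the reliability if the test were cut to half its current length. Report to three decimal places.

predicted reliability = 0.649

Length factor m = 1/2
α' = m·α / (1 − (1−m)·α)
   = 1/2 × 0.7870 / (1 − (1 − 1/2) × 0.7870)
   = 0.3935 / 0.6065 = 0.649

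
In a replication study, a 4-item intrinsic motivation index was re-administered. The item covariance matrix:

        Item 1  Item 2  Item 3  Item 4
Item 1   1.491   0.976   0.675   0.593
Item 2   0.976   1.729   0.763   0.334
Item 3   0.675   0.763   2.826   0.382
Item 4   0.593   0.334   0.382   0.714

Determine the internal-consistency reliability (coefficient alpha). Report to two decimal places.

α = 0.70

Σσ²ᵢ = 1.491 + 1.729 + 2.826 + 0.714 = 6.760
Σ_{i<j} σ_ij = 3.723
Var(T) = 6.760 + 2 × 3.723 = 14.206
α = (k/(k−1))·(1 − Σσ²ᵢ/Var(T)) = (4/3)·(1 − 6.760/14.206) = 0.70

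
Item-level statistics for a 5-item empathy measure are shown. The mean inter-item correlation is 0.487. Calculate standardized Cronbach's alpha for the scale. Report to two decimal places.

standardized Cronbach's alpha = 0.83

Standardized α = k·r̄ / (1 + (k−1)·r̄) = 5 × 0.487 / (1 + 4 × 0.487)
  = 2.4350 / 2.9480 = 0.83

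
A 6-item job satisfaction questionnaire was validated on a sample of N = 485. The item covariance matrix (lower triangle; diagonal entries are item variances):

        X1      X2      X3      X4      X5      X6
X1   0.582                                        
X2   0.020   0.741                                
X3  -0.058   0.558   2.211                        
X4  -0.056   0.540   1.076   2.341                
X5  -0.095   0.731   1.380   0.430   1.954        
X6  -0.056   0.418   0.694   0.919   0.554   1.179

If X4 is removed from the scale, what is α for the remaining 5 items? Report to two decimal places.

Remaining items: X1, X2, X3, X5, X6 (k = 5).
Σσ²ᵢ = 0.582 + 0.741 + 2.211 + 1.954 + 1.179 = 6.667
σ²_T = 6.667 + 2 × 4.146 = 14.959
α (item deleted) = (5/4)·(1 − 6.667/14.959) = 0.69

α = 0.69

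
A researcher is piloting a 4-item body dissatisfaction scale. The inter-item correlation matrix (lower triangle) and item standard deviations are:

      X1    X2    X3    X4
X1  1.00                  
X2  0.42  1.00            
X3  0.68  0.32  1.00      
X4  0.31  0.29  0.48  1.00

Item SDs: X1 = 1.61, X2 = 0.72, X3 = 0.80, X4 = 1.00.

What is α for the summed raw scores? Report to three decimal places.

α = 0.702

Σσ²ᵢ = 1.61² + 0.72² + 0.80² + 1.00² = 4.7505
Covariances σ_ij = r_ij · s_i · s_j:
  σ(X1,X2) = 0.42 × 1.61 × 0.72 = 0.4869
  σ(X1,X3) = 0.68 × 1.61 × 0.80 = 0.8758
  σ(X1,X4) = 0.31 × 1.61 × 1.00 = 0.4991
  σ(X2,X3) = 0.32 × 0.72 × 0.80 = 0.1843
  σ(X2,X4) = 0.29 × 0.72 × 1.00 = 0.2088
  σ(X3,X4) = 0.48 × 0.80 × 1.00 = 0.3840
σ²_T = Σσ²ᵢ + 2·Σσ_ij = 4.7505 + 2 × 2.6389 = 10.0283
α = (4/3)·(1 − 4.7505/10.0283) = 0.702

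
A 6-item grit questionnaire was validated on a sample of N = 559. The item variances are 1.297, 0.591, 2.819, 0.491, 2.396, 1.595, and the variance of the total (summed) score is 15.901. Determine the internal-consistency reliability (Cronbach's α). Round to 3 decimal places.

Σσᵢ² = 1.297 + 0.591 + 2.819 + 0.491 + 2.396 + 1.595 = 9.189
α = (k/(k−1))·(1 − Σσᵢ²/Var(T)) = (6/5)·(1 − 9.189/15.901) = 0.507

α = 0.507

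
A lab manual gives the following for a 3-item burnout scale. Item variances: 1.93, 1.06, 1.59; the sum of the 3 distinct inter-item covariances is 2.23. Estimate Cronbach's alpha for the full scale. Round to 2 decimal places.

α = 0.74

sum of item variances = 1.93 + 1.06 + 1.59 = 4.58
Sum of distinct covariances = 2.23
total variance = sum of item variances + 2·Σcov = 4.58 + 2 × 2.23 = 9.04
α = (3/2)·(1 − 4.58/9.04) = 0.74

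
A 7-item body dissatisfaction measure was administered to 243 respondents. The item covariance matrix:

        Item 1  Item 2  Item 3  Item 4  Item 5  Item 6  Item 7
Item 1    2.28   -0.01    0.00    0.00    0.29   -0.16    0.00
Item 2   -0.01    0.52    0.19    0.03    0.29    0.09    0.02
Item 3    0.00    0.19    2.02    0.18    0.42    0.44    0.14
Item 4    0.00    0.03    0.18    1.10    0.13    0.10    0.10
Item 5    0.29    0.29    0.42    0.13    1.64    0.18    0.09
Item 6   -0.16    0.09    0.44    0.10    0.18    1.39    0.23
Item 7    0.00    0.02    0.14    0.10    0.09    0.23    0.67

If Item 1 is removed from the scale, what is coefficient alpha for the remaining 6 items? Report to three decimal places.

α = 0.501

Remaining items: Item 2, Item 3, Item 4, Item 5, Item 6, Item 7 (k = 6).
sum of item variances = 0.52 + 2.02 + 1.10 + 1.64 + 1.39 + 0.67 = 7.34
Var(T) = 7.34 + 2 × 2.63 = 12.60
α (item deleted) = (6/5)·(1 − 7.34/12.60) = 0.501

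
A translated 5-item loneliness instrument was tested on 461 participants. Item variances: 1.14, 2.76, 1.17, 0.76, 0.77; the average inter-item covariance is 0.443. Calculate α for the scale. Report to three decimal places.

α = 0.716

sum of item variances = 1.14 + 2.76 + 1.17 + 0.76 + 0.77 = 6.60
Sum of the 10 distinct covariances = 10 × 0.443 = 4.430
σ²_T = sum of item variances + 2·Σcov = 6.60 + 2 × 4.430 = 15.460
α = (5/4)·(1 − 6.60/15.460) = 0.716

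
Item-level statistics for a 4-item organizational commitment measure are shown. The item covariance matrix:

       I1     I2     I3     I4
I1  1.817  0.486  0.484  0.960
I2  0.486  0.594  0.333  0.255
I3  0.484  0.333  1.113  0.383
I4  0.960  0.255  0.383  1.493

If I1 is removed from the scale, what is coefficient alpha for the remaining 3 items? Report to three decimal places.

α = 0.567

Remaining items: I2, I3, I4 (k = 3).
sum of item variances = 0.594 + 1.113 + 1.493 = 3.200
Var(T) = 3.200 + 2 × 0.971 = 5.142
α (item deleted) = (3/2)·(1 − 3.200/5.142) = 0.567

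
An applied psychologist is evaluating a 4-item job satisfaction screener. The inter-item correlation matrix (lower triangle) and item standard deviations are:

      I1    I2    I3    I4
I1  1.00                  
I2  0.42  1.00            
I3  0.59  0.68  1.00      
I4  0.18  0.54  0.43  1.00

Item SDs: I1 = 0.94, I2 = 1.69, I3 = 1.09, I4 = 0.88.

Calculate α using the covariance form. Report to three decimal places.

Σσ²ᵢ = 0.94² + 1.69² + 1.09² + 0.88² = 5.7022
Covariances σ_ij = r_ij · s_i · s_j:
  σ(I1,I2) = 0.42 × 0.94 × 1.69 = 0.6672
  σ(I1,I3) = 0.59 × 0.94 × 1.09 = 0.6045
  σ(I1,I4) = 0.18 × 0.94 × 0.88 = 0.1489
  σ(I2,I3) = 0.68 × 1.69 × 1.09 = 1.2526
  σ(I2,I4) = 0.54 × 1.69 × 0.88 = 0.8031
  σ(I3,I4) = 0.43 × 1.09 × 0.88 = 0.4125
σ²_T = Σσ²ᵢ + 2·Σσ_ij = 5.7022 + 2 × 3.8888 = 13.4798
α = (4/3)·(1 − 5.7022/13.4798) = 0.769

α = 0.769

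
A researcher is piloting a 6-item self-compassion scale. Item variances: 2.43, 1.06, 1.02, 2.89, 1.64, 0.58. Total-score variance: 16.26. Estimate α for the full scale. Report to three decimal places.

α = 0.490

ΣVar(i) = 2.43 + 1.06 + 1.02 + 2.89 + 1.64 + 0.58 = 9.62
α = (k/(k−1))·(1 − ΣVar(i)/Var(T)) = (6/5)·(1 − 9.62/16.26) = 0.490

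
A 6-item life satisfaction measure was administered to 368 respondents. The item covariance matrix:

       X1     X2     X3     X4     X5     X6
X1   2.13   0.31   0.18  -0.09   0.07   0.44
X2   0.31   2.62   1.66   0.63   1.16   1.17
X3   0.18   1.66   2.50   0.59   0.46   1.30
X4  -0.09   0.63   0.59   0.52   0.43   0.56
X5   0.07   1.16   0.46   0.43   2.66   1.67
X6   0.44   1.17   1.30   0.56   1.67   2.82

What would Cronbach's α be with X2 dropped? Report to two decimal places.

α = 0.64

Remaining items: X1, X3, X4, X5, X6 (k = 5).
sum of item variances = 2.13 + 2.50 + 0.52 + 2.66 + 2.82 = 10.63
σ²_total = 10.63 + 2 × 5.61 = 21.85
α (item deleted) = (5/4)·(1 − 10.63/21.85) = 0.64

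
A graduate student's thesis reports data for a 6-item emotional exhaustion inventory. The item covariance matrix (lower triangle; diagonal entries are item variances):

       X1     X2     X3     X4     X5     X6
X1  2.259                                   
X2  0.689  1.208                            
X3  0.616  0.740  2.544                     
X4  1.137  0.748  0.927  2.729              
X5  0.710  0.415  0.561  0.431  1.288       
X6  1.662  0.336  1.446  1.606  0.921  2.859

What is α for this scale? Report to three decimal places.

α = 0.801

ΣVar(i) = 2.259 + 1.208 + 2.544 + 2.729 + 1.288 + 2.859 = 12.887
Sum of off-diagonal covariances = 12.945
σ²_T = 12.887 + 2 × 12.945 = 38.777
α = (k/(k−1))·(1 − ΣVar(i)/σ²_T) = (6/5)·(1 − 12.887/38.777) = 0.801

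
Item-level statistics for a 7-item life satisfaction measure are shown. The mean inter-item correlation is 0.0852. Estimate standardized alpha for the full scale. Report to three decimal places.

Standardized α = k·r̄ / (1 + (k−1)·r̄) = 7 × 0.0852 / (1 + 6 × 0.0852)
  = 0.5964 / 1.5112 = 0.395

standardized alpha = 0.395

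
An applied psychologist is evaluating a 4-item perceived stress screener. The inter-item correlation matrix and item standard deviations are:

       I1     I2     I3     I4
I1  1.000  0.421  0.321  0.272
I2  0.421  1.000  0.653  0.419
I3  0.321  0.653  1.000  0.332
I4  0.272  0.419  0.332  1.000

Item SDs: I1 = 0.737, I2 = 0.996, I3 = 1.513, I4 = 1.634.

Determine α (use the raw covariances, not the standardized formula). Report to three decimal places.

α = 0.690

Σσ²ᵢ = 0.737² + 0.996² + 1.513² + 1.634² = 6.4943
Covariances σ_ij = r_ij · s_i · s_j:
  σ(I1,I2) = 0.421 × 0.737 × 0.996 = 0.3090
  σ(I1,I3) = 0.321 × 0.737 × 1.513 = 0.3579
  σ(I1,I4) = 0.272 × 0.737 × 1.634 = 0.3276
  σ(I2,I3) = 0.653 × 0.996 × 1.513 = 0.9840
  σ(I2,I4) = 0.419 × 0.996 × 1.634 = 0.6819
  σ(I3,I4) = 0.332 × 1.513 × 1.634 = 0.8208
σ²_T = Σσ²ᵢ + 2·Σσ_ij = 6.4943 + 2 × 3.4812 = 13.4567
α = (4/3)·(1 − 6.4943/13.4567) = 0.690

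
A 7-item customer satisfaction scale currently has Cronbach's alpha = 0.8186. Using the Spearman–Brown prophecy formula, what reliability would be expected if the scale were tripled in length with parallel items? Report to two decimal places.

Length factor m = 3
α' = m·α / (1 + (m−1)·α)
   = 3 × 0.8186 / (1 + (3 − 1) × 0.8186)
   = 2.4558 / 2.6372 = 0.93

predicted reliability = 0.93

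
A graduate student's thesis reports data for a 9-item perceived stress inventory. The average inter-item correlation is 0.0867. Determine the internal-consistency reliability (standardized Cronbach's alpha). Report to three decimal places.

standardized Cronbach's alpha = 0.461

Standardized α = k·r̄ / (1 + (k−1)·r̄) = 9 × 0.0867 / (1 + 8 × 0.0867)
  = 0.7803 / 1.6936 = 0.461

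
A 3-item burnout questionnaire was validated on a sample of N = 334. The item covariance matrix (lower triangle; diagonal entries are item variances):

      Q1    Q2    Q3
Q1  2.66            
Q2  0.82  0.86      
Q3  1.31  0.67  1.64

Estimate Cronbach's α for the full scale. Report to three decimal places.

α = 0.781

ΣVar(i) = 2.66 + 0.86 + 1.64 = 5.16
Sum of off-diagonal covariances = 2.80
Var(T) = 5.16 + 2 × 2.80 = 10.76
α = (k/(k−1))·(1 − ΣVar(i)/Var(T)) = (3/2)·(1 − 5.16/10.76) = 0.781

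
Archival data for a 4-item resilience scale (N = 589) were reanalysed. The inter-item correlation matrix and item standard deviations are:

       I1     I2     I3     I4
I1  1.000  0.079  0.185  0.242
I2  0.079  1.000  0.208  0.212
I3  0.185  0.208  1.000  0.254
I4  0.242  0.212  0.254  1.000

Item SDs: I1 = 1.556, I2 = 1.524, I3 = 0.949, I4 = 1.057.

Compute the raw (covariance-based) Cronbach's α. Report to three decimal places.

Σσ²ᵢ = 1.556² + 1.524² + 0.949² + 1.057² = 6.7616
Covariances σ_ij = r_ij · s_i · s_j:
  σ(I1,I2) = 0.079 × 1.556 × 1.524 = 0.1873
  σ(I1,I3) = 0.185 × 1.556 × 0.949 = 0.2732
  σ(I1,I4) = 0.242 × 1.556 × 1.057 = 0.3980
  σ(I2,I3) = 0.208 × 1.524 × 0.949 = 0.3008
  σ(I2,I4) = 0.212 × 1.524 × 1.057 = 0.3415
  σ(I3,I4) = 0.254 × 0.949 × 1.057 = 0.2548
σ²_T = Σσ²ᵢ + 2·Σσ_ij = 6.7616 + 2 × 1.7556 = 10.2728
α = (4/3)·(1 − 6.7616/10.2728) = 0.456

Cronbach's α = 0.456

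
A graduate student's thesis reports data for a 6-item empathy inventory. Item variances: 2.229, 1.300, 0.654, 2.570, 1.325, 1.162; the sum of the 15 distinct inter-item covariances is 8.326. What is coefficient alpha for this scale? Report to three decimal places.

coefficient alpha = 0.772

Σσᵢ² = 2.229 + 1.300 + 0.654 + 2.570 + 1.325 + 1.162 = 9.240
Sum of distinct covariances = 8.326
Var(T) = Σσᵢ² + 2·Σcov = 9.240 + 2 × 8.326 = 25.892
α = (6/5)·(1 − 9.240/25.892) = 0.772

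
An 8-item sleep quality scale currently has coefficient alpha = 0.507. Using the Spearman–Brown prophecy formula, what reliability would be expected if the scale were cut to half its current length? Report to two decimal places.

predicted reliability = 0.34

Length factor m = 1/2
α' = m·α / (1 − (1−m)·α)
   = 1/2 × 0.507 / (1 − (1 − 1/2) × 0.507)
   = 0.2535 / 0.7465 = 0.34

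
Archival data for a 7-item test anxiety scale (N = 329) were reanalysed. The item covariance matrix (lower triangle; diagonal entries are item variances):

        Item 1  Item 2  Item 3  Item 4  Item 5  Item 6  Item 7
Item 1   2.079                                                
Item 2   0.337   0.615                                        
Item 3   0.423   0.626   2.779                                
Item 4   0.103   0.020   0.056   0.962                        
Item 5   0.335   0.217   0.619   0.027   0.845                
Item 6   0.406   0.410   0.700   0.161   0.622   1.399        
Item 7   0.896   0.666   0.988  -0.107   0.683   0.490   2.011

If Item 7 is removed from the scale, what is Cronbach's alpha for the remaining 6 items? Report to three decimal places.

Remaining items: Item 1, Item 2, Item 3, Item 4, Item 5, Item 6 (k = 6).
ΣVar(i) = 2.079 + 0.615 + 2.779 + 0.962 + 0.845 + 1.399 = 8.679
total variance = 8.679 + 2 × 5.062 = 18.803
α (item deleted) = (6/5)·(1 − 8.679/18.803) = 0.646

Cronbach's alpha = 0.646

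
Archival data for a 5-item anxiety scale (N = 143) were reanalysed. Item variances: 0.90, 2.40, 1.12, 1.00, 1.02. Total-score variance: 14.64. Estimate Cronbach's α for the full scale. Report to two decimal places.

Σσ²ᵢ = 0.90 + 2.40 + 1.12 + 1.00 + 1.02 = 6.44
α = (k/(k−1))·(1 − Σσ²ᵢ/σ²_total) = (5/4)·(1 − 6.44/14.64) = 0.70

α = 0.70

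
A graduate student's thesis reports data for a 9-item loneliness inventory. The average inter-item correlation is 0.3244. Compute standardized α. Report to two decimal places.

Standardized α = k·r̄ / (1 + (k−1)·r̄) = 9 × 0.3244 / (1 + 8 × 0.3244)
  = 2.9196 / 3.5952 = 0.81

standardized α = 0.81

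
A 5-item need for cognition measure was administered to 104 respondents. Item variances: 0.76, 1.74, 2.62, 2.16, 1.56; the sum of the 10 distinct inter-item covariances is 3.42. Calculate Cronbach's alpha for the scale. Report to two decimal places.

Σσᵢ² = 0.76 + 1.74 + 2.62 + 2.16 + 1.56 = 8.84
Sum of distinct covariances = 3.42
Var(T) = Σσᵢ² + 2·Σcov = 8.84 + 2 × 3.42 = 15.68
α = (5/4)·(1 − 8.84/15.68) = 0.55

Cronbach's alpha = 0.55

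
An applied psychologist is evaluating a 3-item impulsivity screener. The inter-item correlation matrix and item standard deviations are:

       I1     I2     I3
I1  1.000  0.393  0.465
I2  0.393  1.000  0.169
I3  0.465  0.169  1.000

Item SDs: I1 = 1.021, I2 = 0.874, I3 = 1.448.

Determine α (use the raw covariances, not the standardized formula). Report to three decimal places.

α = 0.586

Σσ²ᵢ = 1.021² + 0.874² + 1.448² = 3.9030
Covariances σ_ij = r_ij · s_i · s_j:
  σ(I1,I2) = 0.393 × 1.021 × 0.874 = 0.3507
  σ(I1,I3) = 0.465 × 1.021 × 1.448 = 0.6875
  σ(I2,I3) = 0.169 × 0.874 × 1.448 = 0.2139
σ²_T = Σσ²ᵢ + 2·Σσ_ij = 3.9030 + 2 × 1.2521 = 6.4072
α = (3/2)·(1 − 3.9030/6.4072) = 0.586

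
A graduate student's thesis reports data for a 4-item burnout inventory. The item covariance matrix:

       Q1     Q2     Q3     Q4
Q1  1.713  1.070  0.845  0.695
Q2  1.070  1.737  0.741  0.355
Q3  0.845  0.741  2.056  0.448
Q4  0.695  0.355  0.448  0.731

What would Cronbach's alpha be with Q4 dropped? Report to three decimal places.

Remaining items: Q1, Q2, Q3 (k = 3).
sum of item variances = 1.713 + 1.737 + 2.056 = 5.506
Var(T) = 5.506 + 2 × 2.656 = 10.818
α (item deleted) = (3/2)·(1 − 5.506/10.818) = 0.737

α = 0.737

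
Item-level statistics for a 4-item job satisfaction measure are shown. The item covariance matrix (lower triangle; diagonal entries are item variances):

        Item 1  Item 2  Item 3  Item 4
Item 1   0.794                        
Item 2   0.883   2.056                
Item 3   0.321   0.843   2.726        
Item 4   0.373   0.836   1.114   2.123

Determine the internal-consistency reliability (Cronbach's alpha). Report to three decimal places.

Σσᵢ² = 0.794 + 2.056 + 2.726 + 2.123 = 7.699
Σ_{i<j} σ_ij = 4.370
σ²_T = 7.699 + 2 × 4.370 = 16.439
α = (k/(k−1))·(1 − Σσᵢ²/σ²_T) = (4/3)·(1 − 7.699/16.439) = 0.709

α = 0.709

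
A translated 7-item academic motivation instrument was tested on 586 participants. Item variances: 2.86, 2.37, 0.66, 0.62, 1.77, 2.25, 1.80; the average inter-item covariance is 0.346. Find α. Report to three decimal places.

α = 0.631

Σσ²ᵢ = 2.86 + 2.37 + 0.66 + 0.62 + 1.77 + 2.25 + 1.80 = 12.33
Sum of the 21 distinct covariances = 21 × 0.346 = 7.266
σ²_T = Σσ²ᵢ + 2·Σcov = 12.33 + 2 × 7.266 = 26.862
α = (7/6)·(1 − 12.33/26.862) = 0.631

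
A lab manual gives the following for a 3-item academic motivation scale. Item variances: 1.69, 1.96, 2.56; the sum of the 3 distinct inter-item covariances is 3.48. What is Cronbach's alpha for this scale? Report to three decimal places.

Σσᵢ² = 1.69 + 1.96 + 2.56 = 6.21
Sum of distinct covariances = 3.48
σ²_total = Σσᵢ² + 2·Σcov = 6.21 + 2 × 3.48 = 13.17
α = (3/2)·(1 − 6.21/13.17) = 0.793

α = 0.793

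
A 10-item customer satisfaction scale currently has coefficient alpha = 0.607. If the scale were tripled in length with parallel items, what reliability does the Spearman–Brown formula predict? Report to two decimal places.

Length factor m = 3
α' = m·α / (1 + (m−1)·α)
   = 3 × 0.607 / (1 + (3 − 1) × 0.607)
   = 1.8210 / 2.2140 = 0.82

predicted reliability = 0.82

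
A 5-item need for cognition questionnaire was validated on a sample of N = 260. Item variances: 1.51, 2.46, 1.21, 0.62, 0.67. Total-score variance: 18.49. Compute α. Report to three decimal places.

ΣVar(i) = 1.51 + 2.46 + 1.21 + 0.62 + 0.67 = 6.47
α = (k/(k−1))·(1 − ΣVar(i)/total variance) = (5/4)·(1 − 6.47/18.49) = 0.813

α = 0.813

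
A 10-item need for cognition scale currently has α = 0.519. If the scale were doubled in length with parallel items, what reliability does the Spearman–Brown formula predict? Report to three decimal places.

Length factor m = 2
α' = m·α / (1 + (m−1)·α)
   = 2 × 0.519 / (1 + (2 − 1) × 0.519)
   = 1.0380 / 1.5190 = 0.683

predicted reliability = 0.683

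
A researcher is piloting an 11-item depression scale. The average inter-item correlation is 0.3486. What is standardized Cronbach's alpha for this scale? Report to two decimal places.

Standardized α = k·r̄ / (1 + (k−1)·r̄) = 11 × 0.3486 / (1 + 10 × 0.3486)
  = 3.8346 / 4.4860 = 0.85

α = 0.85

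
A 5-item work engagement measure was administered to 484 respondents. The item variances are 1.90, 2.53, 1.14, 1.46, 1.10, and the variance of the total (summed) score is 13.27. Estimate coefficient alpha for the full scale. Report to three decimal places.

ΣVar(i) = 1.90 + 2.53 + 1.14 + 1.46 + 1.10 = 8.13
α = (k/(k−1))·(1 − ΣVar(i)/σ²_T) = (5/4)·(1 − 8.13/13.27) = 0.484

α = 0.484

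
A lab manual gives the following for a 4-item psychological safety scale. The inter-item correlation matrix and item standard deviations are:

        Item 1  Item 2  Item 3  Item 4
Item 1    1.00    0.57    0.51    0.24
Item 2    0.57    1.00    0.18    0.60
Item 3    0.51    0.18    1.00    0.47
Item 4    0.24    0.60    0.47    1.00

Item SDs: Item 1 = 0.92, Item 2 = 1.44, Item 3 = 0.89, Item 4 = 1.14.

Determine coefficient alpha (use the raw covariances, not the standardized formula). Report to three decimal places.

Σσ²ᵢ = 0.92² + 1.44² + 0.89² + 1.14² = 5.0117
Covariances σ_ij = r_ij · s_i · s_j:
  σ(Item 1,Item 2) = 0.57 × 0.92 × 1.44 = 0.7551
  σ(Item 1,Item 3) = 0.51 × 0.92 × 0.89 = 0.4176
  σ(Item 1,Item 4) = 0.24 × 0.92 × 1.14 = 0.2517
  σ(Item 2,Item 3) = 0.18 × 1.44 × 0.89 = 0.2307
  σ(Item 2,Item 4) = 0.60 × 1.44 × 1.14 = 0.9850
  σ(Item 3,Item 4) = 0.47 × 0.89 × 1.14 = 0.4769
σ²_T = Σσ²ᵢ + 2·Σσ_ij = 5.0117 + 2 × 3.1170 = 11.2457
α = (4/3)·(1 − 5.0117/11.2457) = 0.739

coefficient alpha = 0.739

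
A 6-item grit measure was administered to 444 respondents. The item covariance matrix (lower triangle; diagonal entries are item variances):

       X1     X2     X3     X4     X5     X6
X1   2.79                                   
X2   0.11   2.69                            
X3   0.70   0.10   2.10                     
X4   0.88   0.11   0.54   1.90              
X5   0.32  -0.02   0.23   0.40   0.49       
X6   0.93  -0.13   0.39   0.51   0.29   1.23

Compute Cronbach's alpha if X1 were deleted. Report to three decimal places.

α = 0.457

Remaining items: X2, X3, X4, X5, X6 (k = 5).
Σσ²ᵢ = 2.69 + 2.10 + 1.90 + 0.49 + 1.23 = 8.41
σ²_T = 8.41 + 2 × 2.42 = 13.25
α (item deleted) = (5/4)·(1 − 8.41/13.25) = 0.457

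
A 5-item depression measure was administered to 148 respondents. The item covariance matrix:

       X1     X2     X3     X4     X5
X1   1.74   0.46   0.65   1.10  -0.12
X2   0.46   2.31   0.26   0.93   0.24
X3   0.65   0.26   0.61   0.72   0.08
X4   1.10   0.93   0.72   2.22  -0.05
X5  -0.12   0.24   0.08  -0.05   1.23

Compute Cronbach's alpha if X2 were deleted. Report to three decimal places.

Remaining items: X1, X3, X4, X5 (k = 4).
Σσᵢ² = 1.74 + 0.61 + 2.22 + 1.23 = 5.80
total variance = 5.80 + 2 × 2.38 = 10.56
α (item deleted) = (4/3)·(1 − 5.80/10.56) = 0.601

Cronbach's alpha = 0.601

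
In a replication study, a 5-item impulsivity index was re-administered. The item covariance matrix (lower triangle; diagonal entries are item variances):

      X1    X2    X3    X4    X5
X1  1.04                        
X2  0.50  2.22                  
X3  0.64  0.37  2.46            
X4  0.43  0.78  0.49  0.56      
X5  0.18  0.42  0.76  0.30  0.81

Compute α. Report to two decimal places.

α = 0.72

ΣVar(i) = 1.04 + 2.22 + 2.46 + 0.56 + 0.81 = 7.09
Sum of the distinct covariances = 4.87
σ²_T = 7.09 + 2 × 4.87 = 16.83
α = (k/(k−1))·(1 − ΣVar(i)/σ²_T) = (5/4)·(1 − 7.09/16.83) = 0.72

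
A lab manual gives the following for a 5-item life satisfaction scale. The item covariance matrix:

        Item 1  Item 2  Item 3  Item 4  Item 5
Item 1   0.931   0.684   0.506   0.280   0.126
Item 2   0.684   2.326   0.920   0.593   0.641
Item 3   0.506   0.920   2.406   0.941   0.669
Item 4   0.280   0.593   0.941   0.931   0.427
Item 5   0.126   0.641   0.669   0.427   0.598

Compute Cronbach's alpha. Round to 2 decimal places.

sum of item variances = 0.931 + 2.326 + 2.406 + 0.931 + 0.598 = 7.192
Σ_{i<j} σ_ij = 5.787
σ²_total = 7.192 + 2 × 5.787 = 18.766
α = (k/(k−1))·(1 − sum of item variances/σ²_total) = (5/4)·(1 − 7.192/18.766) = 0.77

Cronbach's alpha = 0.77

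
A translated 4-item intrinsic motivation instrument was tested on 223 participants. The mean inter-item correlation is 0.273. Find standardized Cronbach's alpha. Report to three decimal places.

Standardized α = k·r̄ / (1 + (k−1)·r̄) = 4 × 0.273 / (1 + 3 × 0.273)
  = 1.0920 / 1.8190 = 0.600

α = 0.600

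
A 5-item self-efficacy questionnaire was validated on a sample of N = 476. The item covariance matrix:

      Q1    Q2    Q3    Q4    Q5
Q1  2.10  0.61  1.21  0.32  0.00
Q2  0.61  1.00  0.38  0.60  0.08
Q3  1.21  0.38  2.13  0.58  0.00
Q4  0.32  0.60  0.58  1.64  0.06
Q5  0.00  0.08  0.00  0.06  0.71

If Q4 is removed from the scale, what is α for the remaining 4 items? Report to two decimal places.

Remaining items: Q1, Q2, Q3, Q5 (k = 4).
ΣVar(i) = 2.10 + 1.00 + 2.13 + 0.71 = 5.94
σ²_total = 5.94 + 2 × 2.28 = 10.50
α (item deleted) = (4/3)·(1 − 5.94/10.50) = 0.58

α = 0.58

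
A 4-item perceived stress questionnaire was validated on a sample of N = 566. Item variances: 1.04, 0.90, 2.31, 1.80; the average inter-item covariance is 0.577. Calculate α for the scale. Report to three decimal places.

α = 0.712

Σσᵢ² = 1.04 + 0.90 + 2.31 + 1.80 = 6.05
Sum of the 6 distinct covariances = 6 × 0.577 = 3.462
σ²_total = Σσᵢ² + 2·Σcov = 6.05 + 2 × 3.462 = 12.974
α = (4/3)·(1 − 6.05/12.974) = 0.712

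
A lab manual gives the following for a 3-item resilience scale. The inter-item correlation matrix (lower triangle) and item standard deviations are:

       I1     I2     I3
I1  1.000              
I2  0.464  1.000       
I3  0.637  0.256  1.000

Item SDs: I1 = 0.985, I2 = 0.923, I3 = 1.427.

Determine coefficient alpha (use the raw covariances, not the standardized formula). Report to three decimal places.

Σσ²ᵢ = 0.985² + 0.923² + 1.427² = 3.8585
Covariances σ_ij = r_ij · s_i · s_j:
  σ(I1,I2) = 0.464 × 0.985 × 0.923 = 0.4218
  σ(I1,I3) = 0.637 × 0.985 × 1.427 = 0.8954
  σ(I2,I3) = 0.256 × 0.923 × 1.427 = 0.3372
σ²_T = Σσ²ᵢ + 2·Σσ_ij = 3.8585 + 2 × 1.6544 = 7.1673
α = (3/2)·(1 − 3.8585/7.1673) = 0.692

coefficient alpha = 0.692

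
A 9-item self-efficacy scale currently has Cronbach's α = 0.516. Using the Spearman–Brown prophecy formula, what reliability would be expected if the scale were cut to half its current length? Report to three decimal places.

predicted reliability = 0.348

Length factor m = 1/2
α' = m·α / (1 − (1−m)·α)
   = 1/2 × 0.516 / (1 − (1 − 1/2) × 0.516)
   = 0.2580 / 0.7420 = 0.348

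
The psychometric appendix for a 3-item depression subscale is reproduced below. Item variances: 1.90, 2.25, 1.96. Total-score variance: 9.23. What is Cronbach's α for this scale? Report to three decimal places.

α = 0.507

Σσᵢ² = 1.90 + 2.25 + 1.96 = 6.11
α = (k/(k−1))·(1 − Σσᵢ²/total variance) = (3/2)·(1 − 6.11/9.23) = 0.507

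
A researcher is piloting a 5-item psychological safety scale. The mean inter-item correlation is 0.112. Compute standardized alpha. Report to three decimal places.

Standardized α = k·r̄ / (1 + (k−1)·r̄) = 5 × 0.112 / (1 + 4 × 0.112)
  = 0.5600 / 1.4480 = 0.387

standardized alpha = 0.387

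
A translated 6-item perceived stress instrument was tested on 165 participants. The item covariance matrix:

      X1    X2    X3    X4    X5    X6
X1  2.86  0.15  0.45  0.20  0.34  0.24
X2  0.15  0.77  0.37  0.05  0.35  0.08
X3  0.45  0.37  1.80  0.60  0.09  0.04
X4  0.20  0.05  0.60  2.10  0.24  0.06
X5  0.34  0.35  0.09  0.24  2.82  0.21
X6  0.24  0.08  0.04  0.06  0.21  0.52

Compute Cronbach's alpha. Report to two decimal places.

ΣVar(i) = 2.86 + 0.77 + 1.80 + 2.10 + 2.82 + 0.52 = 10.87
Sum of off-diagonal covariances = 3.47
Var(T) = 10.87 + 2 × 3.47 = 17.81
α = (k/(k−1))·(1 − ΣVar(i)/Var(T)) = (6/5)·(1 − 10.87/17.81) = 0.47

Cronbach's alpha = 0.47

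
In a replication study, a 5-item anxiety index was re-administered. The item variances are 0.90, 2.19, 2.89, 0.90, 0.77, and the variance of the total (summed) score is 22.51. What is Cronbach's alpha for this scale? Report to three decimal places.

α = 0.825

Σσ²ᵢ = 0.90 + 2.19 + 2.89 + 0.90 + 0.77 = 7.65
α = (k/(k−1))·(1 − Σσ²ᵢ/σ²_total) = (5/4)·(1 − 7.65/22.51) = 0.825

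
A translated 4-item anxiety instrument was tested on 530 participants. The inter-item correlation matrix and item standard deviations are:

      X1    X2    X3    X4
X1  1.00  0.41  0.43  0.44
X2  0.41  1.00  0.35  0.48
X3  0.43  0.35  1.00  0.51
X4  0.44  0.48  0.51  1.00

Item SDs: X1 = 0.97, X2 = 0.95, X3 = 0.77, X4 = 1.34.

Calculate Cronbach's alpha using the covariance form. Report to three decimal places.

Cronbach's alpha = 0.743

Σσ²ᵢ = 0.97² + 0.95² + 0.77² + 1.34² = 4.2319
Covariances σ_ij = r_ij · s_i · s_j:
  σ(X1,X2) = 0.41 × 0.97 × 0.95 = 0.3778
  σ(X1,X3) = 0.43 × 0.97 × 0.77 = 0.3212
  σ(X1,X4) = 0.44 × 0.97 × 1.34 = 0.5719
  σ(X2,X3) = 0.35 × 0.95 × 0.77 = 0.2560
  σ(X2,X4) = 0.48 × 0.95 × 1.34 = 0.6110
  σ(X3,X4) = 0.51 × 0.77 × 1.34 = 0.5262
σ²_T = Σσ²ᵢ + 2·Σσ_ij = 4.2319 + 2 × 2.6641 = 9.5601
α = (4/3)·(1 − 4.2319/9.5601) = 0.743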